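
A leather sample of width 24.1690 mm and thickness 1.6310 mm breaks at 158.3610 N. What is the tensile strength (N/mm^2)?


Formula: TS = force / (width * thickness)
Substituting: TS = 158.3610 / (24.1690 * 1.6310)
Result: 4.0173 N/mm^2


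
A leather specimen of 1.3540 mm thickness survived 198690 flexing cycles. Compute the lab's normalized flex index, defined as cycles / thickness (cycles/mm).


Formula: Index = cycles / thickness
Substituting: Index = 198690 / 1.3540
Result: 146742.9838 cycles/mm


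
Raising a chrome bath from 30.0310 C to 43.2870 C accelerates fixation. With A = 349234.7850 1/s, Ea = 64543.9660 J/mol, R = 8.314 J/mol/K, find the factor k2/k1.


T1 = 30.0310 + 273.15 = 303.1810 K; T2 = 43.2870 + 273.15 = 316.4370 K
k1 = A * exp(-Ea/(R*T1)) = 349234.7850 * exp(-64543.9660/(8.314*303.1810)) = 2.6456e-06 1/s
k2 = A * exp(-Ea/(R*T2)) = 349234.7850 * exp(-64543.9660/(8.314*316.4370)) = 7.7336e-06 1/s
k2/k1 = 7.7336e-06 / 2.6456e-06 = 2.9232


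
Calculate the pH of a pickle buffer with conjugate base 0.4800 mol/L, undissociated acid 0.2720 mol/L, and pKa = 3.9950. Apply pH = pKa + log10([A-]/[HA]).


ratio = [A-] / [HA] = 0.4800 / 0.2720 = 1.7647
log10(ratio) = 0.2467
pH = pKa + log10(ratio) = 3.9950 + 0.2467 = 4.2417


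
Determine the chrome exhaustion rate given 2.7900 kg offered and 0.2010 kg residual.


Formula: Uptake = (offered - residual) / offered * 100
Substituting: Uptake = (2.7900 - 0.2010) / 2.7900 * 100
Result: 92.7957 %


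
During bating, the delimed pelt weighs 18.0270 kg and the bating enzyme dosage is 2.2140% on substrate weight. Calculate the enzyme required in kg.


Formula: Enzyme = substrate * pct / 100
Substituting: Enzyme = 18.0270 * 2.2140 / 100
Result: 0.3991 kg


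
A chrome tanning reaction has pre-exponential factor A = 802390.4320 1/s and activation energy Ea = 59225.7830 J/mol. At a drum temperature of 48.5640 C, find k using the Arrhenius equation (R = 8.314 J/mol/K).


T_K = T_C + 273.15 = 48.5640 + 273.15 = 321.7140 K
exponent = -Ea / (R * T_K) = -59225.7830 / (8.314 * 321.7140) = -22.1427
k = A * exp(exponent) = 802390.4320 * exp(-22.1427) = 1.9406e-04 1/s


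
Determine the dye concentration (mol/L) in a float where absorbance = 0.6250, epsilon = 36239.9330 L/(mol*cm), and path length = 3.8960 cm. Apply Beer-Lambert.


Formula: c = A / (epsilon * l)
Substituting: c = 0.6250 / (36239.9330 * 3.8960)
Result: 4.4266e-06 mol/L


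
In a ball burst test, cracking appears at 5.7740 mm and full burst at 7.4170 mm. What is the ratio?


Formula: Ratio = crack / burst
Substituting: Ratio = 5.7740 / 7.4170
Result: 0.7785


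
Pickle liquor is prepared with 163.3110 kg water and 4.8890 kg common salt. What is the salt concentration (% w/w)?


Formula: Conc = salt / (water + salt) * 100
Substituting: Conc = 4.8890 / (163.3110 + 4.8890) * 100
Result: 2.9067 %


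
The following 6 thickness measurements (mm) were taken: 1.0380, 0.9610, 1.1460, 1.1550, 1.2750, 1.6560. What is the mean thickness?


Formula: Average = sum / n
Substituting: Average = 7.2310 / 6
Result: 1.2052 mm


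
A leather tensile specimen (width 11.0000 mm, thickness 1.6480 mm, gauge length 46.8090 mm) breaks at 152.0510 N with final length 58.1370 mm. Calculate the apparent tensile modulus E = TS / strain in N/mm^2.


TS = F / (w * t) = 152.0510 / (11.0000 * 1.6480) = 8.3876 N/mm^2
strain = (Lf - L0) / L0 = (58.1370 - 46.8090) / 46.8090 = 0.2420
E = TS / strain = 8.3876 / 0.2420 = 34.6590 N/mm^2


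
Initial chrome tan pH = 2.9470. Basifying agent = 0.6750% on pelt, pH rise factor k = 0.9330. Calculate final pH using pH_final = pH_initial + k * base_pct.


Formula: pH_final = pH_initial + k * base_pct
Substituting: pH_final = 2.9470 + 0.9330 * 0.6750
Result: 3.5768


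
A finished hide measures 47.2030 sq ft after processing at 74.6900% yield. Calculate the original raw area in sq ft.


Formula: raw = finished * 100 / yield
Substituting: raw = 47.2030 * 100 / 74.6900
Result: 63.1986 sq ft


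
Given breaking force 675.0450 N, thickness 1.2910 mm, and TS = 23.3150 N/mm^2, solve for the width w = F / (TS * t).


Formula: w = F / (TS * t)
Substituting: w = 675.0450 / (23.3150 * 1.2910)
Result: 22.4270 mm


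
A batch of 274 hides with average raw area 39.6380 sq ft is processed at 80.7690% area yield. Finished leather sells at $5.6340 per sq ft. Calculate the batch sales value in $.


Raw_total = N * avg_area = 274 * 39.6380 = 10860.8120 sq ft
Finished = Raw_total * yield / 100 = 10860.8120 * 80.7690 / 100 = 8772.1692 sq ft
Value = Finished * price = 8772.1692 * 5.6340 = 49422.4015 $


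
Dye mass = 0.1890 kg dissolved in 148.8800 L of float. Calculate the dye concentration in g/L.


Formula: Conc = dye_mass(kg) / volume(L) * 1000
Substituting: Conc = 0.1890 / 148.8800 * 1000
Result: 1.2695 g/L


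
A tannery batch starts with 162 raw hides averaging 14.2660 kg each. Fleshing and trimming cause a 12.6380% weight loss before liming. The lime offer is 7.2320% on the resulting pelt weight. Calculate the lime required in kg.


Total_raw = N * avg_wt = 162 * 14.2660 = 2311.0920 kg
Substrate = Total_raw * (1 - loss/100) = 2311.0920 * (1 - 12.6380/100) = 2019.0162 kg
Lime = Substrate * pct / 100 = 2019.0162 * 7.2320 / 100 = 146.0153 kg


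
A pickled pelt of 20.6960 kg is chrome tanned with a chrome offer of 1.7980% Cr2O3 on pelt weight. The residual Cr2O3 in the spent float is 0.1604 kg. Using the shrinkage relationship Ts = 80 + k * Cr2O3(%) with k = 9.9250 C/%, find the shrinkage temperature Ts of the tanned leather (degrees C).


Offered = pelt * offer_pct / 100 = 20.6960 * 1.7980 / 100 = 0.3721 kg
Uptake = offered - residual = 0.3721 - 0.1604 = 0.2117 kg
Cr2O3% on pelt = uptake / pelt * 100 = 0.2117 / 20.6960 * 100 = 1.0230 %
Ts = 80 + k * Cr2O3% = 80 + 9.9250 * 1.0230 = 90.1530 C


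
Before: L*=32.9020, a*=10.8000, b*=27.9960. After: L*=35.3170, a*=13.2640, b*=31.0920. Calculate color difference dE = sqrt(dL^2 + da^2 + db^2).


dL = 2.4150, da = 2.4640, db = 3.0960
dE = sqrt(2.4150^2 + 2.4640^2 + 3.0960^2) = 4.6356


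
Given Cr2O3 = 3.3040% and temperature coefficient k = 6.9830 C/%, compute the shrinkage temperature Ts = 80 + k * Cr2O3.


Formula: Ts = 80 + k * Cr2O3
Substituting: Ts = 80 + 6.9830 * 3.3040
Result: 103.0718 C


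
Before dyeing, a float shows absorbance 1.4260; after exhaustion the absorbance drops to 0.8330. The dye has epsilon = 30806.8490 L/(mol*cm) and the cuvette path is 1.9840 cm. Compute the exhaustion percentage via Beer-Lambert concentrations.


c_initial = A_i / (epsilon * l) = 1.4260 / (30806.8490 * 1.9840) = 2.3331e-05 mol/L
c_final = A_f / (epsilon * l) = 0.8330 / (30806.8490 * 1.9840) = 1.3629e-05 mol/L
Exhaustion = (c_initial - c_final) / c_initial * 100 = (2.3331e-05 - 1.3629e-05) / 2.3331e-05 * 100 = 41.5849 %


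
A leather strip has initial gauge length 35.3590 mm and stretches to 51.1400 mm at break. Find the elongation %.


Formula: Elongation = (Lf - L0) / L0 * 100
Substituting: Elongation = (51.1400 - 35.3590) / 35.3590 * 100
Result: 44.6308 %


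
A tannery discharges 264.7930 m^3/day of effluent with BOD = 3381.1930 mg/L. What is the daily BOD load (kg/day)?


Formula: BOD_load = volume * conc / 1000
Substituting: BOD_load = 264.7930 * 3381.1930 / 1000
Result: 895.3162 kg/day


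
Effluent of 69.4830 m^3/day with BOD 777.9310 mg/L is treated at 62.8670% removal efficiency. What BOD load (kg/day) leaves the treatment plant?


Load_in = volume * conc / 1000 = 69.4830 * 777.9310 / 1000 = 54.0530 kg/day
Removed = Load_in * eff / 100 = 54.0530 * 62.8670 / 100 = 33.9815 kg/day
Load_out = Load_in - Removed = 54.0530 - 33.9815 = 20.0715 kg/day


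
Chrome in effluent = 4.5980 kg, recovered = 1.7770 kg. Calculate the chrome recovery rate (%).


Formula: Recovery = recovered / input * 100
Substituting: Recovery = 1.7770 / 4.5980 * 100
Result: 38.6472 %


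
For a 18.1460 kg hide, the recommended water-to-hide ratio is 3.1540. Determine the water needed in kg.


Formula: Water = hide_weight * ratio
Substituting: Water = 18.1460 * 3.1540
Result: 57.2325 kg


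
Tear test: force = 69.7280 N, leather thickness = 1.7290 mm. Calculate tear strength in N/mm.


Formula: Tear strength = force / thickness
Substituting: Tear strength = 69.7280 / 1.7290
Result: 40.3285 N/mm


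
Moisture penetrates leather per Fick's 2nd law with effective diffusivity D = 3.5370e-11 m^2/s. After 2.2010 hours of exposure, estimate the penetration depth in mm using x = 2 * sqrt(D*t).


t = 2.2010 hr * 3600 = 7923.6000 s
D * t = 3.5370e-11 * 7923.6000 = 2.8026e-07
x = 2 * sqrt(D*t) = 2 * sqrt(2.8026e-07) = 0.00105879 m = 1.0588 mm


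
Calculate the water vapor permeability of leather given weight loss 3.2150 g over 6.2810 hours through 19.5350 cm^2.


Formula: WVP = loss / (area * time)
Substituting: WVP = 3.2150 / (19.5350 * 6.2810)
Result: 0.0262023 g/(cm^2*hr)


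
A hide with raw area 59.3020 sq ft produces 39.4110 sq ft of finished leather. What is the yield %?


Formula: Yield = finished / raw * 100
Substituting: Yield = 39.4110 / 59.3020 * 100
Result: 66.4581 %


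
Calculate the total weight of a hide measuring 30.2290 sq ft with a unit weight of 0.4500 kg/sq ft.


Formula: Weight = area * weight_per_sqft
Substituting: Weight = 30.2290 * 0.4500
Result: 13.6030 kg


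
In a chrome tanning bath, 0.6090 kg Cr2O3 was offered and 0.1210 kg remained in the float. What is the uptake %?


Formula: Uptake = (offered - residual) / offered * 100
Substituting: Uptake = (0.6090 - 0.1210) / 0.6090 * 100
Result: 80.1314 %


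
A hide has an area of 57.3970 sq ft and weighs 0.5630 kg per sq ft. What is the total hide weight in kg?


Formula: Weight = area * weight_per_sqft
Substituting: Weight = 57.3970 * 0.5630
Result: 32.3145 kg


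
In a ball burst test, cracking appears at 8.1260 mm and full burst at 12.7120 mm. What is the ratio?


Formula: Ratio = crack / burst
Substituting: Ratio = 8.1260 / 12.7120
Result: 0.6392


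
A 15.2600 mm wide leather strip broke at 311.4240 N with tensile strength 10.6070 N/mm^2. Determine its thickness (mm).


Formula: t = F / (TS * w)
Substituting: t = 311.4240 / (10.6070 * 15.2600)
Result: 1.9240 mm


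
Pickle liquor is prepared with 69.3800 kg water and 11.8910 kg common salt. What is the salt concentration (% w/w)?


Formula: Conc = salt / (water + salt) * 100
Substituting: Conc = 11.8910 / (69.3800 + 11.8910) * 100
Result: 14.6313 %


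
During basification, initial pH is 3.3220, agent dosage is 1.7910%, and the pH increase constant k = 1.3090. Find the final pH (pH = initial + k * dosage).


Formula: pH_final = pH_initial + k * base_pct
Substituting: pH_final = 3.3220 + 1.3090 * 1.7910
Result: 5.6664


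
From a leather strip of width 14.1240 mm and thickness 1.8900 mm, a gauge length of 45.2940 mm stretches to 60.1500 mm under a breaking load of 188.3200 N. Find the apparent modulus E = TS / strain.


TS = F / (w * t) = 188.3200 / (14.1240 * 1.8900) = 7.0547 N/mm^2
strain = (Lf - L0) / L0 = (60.1500 - 45.2940) / 45.2940 = 0.3280
E = TS / strain = 7.0547 / 0.3280 = 21.5088 N/mm^2


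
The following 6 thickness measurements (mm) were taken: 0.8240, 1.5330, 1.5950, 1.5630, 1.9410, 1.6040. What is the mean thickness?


Formula: Average = sum / n
Substituting: Average = 9.0600 / 6
Result: 1.5100 mm


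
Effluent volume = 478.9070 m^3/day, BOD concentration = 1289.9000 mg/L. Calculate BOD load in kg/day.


Formula: BOD_load = volume * conc / 1000
Substituting: BOD_load = 478.9070 * 1289.9000 / 1000
Result: 617.7421 kg/day


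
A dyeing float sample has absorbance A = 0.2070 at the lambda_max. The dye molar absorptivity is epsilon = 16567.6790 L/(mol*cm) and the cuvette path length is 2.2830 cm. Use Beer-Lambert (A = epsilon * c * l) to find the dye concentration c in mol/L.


Formula: c = A / (epsilon * l)
Substituting: c = 0.2070 / (16567.6790 * 2.2830)
Result: 5.4727e-06 mol/L


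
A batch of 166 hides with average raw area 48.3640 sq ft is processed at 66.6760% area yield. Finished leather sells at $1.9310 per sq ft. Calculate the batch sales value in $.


Raw_total = N * avg_area = 166 * 48.3640 = 8028.4240 sq ft
Finished = Raw_total * yield / 100 = 8028.4240 * 66.6760 / 100 = 5353.0320 sq ft
Value = Finished * price = 5353.0320 * 1.9310 = 10336.7048 $


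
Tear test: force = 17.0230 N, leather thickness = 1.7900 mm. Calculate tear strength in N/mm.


Formula: Tear strength = force / thickness
Substituting: Tear strength = 17.0230 / 1.7900
Result: 9.5101 N/mm


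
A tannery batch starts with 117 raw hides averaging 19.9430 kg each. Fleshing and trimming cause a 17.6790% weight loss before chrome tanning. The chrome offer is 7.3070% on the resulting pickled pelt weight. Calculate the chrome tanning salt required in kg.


Total_raw = N * avg_wt = 117 * 19.9430 = 2333.3310 kg
Substrate = Total_raw * (1 - loss/100) = 2333.3310 * (1 - 17.6790/100) = 1920.8214 kg
Chrome = Substrate * pct / 100 = 1920.8214 * 7.3070 / 100 = 140.3544 kg


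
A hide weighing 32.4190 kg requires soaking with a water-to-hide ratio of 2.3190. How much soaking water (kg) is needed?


Formula: Water = hide_weight * ratio
Substituting: Water = 32.4190 * 2.3190
Result: 75.1797 kg


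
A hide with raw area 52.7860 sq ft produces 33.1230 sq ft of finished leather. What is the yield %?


Formula: Yield = finished / raw * 100
Substituting: Yield = 33.1230 / 52.7860 * 100
Result: 62.7496 %


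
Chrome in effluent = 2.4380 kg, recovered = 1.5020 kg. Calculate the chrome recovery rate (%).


Formula: Recovery = recovered / input * 100
Substituting: Recovery = 1.5020 / 2.4380 * 100
Result: 61.6079 %


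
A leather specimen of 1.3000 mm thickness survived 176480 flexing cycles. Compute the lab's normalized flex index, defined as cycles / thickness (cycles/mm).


Formula: Index = cycles / thickness
Substituting: Index = 176480 / 1.3000
Result: 135753.8462 cycles/mm


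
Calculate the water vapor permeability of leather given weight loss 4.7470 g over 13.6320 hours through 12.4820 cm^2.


Formula: WVP = loss / (area * time)
Substituting: WVP = 4.7470 / (12.4820 * 13.6320)
Result: 0.0278982 g/(cm^2*hr)


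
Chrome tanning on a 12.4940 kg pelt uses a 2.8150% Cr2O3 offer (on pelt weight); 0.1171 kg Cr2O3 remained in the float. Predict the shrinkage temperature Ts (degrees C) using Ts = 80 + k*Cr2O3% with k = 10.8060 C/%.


Offered = pelt * offer_pct / 100 = 12.4940 * 2.8150 / 100 = 0.3517 kg
Uptake = offered - residual = 0.3517 - 0.1171 = 0.2346 kg
Cr2O3% on pelt = uptake / pelt * 100 = 0.2346 / 12.4940 * 100 = 1.8778 %
Ts = 80 + k * Cr2O3% = 80 + 10.8060 * 1.8778 = 100.2910 C


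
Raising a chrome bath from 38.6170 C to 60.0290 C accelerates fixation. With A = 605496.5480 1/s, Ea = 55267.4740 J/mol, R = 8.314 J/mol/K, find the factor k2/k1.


T1 = 38.6170 + 273.15 = 311.7670 K; T2 = 60.0290 + 273.15 = 333.1790 K
k1 = A * exp(-Ea/(R*T1)) = 605496.5480 * exp(-55267.4740/(8.314*311.7670)) = 3.3270e-04 1/s
k2 = A * exp(-Ea/(R*T2)) = 605496.5480 * exp(-55267.4740/(8.314*333.1790)) = 0.00130966 1/s
k2/k1 = 0.00130966 / 3.3270e-04 = 3.9364


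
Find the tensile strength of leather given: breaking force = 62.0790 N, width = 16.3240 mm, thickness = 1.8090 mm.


Formula: TS = force / (width * thickness)
Substituting: TS = 62.0790 / (16.3240 * 1.8090)
Result: 2.1022 N/mm^2


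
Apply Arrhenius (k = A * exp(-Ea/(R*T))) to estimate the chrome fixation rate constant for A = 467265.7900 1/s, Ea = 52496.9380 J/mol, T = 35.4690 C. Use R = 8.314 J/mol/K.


T_K = T_C + 273.15 = 35.4690 + 273.15 = 308.6190 K
exponent = -Ea / (R * T_K) = -52496.9380 / (8.314 * 308.6190) = -20.4598
k = A * exp(exponent) = 467265.7900 * exp(-20.4598) = 6.0812e-04 1/s


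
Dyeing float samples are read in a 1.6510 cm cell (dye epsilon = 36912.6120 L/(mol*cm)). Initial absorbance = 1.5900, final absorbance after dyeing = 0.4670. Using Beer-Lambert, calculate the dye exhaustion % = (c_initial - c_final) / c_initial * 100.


c_initial = A_i / (epsilon * l) = 1.5900 / (36912.6120 * 1.6510) = 2.6090e-05 mol/L
c_final = A_f / (epsilon * l) = 0.4670 / (36912.6120 * 1.6510) = 7.6629e-06 mol/L
Exhaustion = (c_initial - c_final) / c_initial * 100 = (2.6090e-05 - 7.6629e-06) / 2.6090e-05 * 100 = 70.6289 %


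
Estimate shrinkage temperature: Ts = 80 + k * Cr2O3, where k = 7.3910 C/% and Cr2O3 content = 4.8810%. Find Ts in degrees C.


Formula: Ts = 80 + k * Cr2O3
Substituting: Ts = 80 + 7.3910 * 4.8810
Result: 116.0755 C


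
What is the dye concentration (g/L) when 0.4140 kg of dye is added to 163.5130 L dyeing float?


Formula: Conc = dye_mass(kg) / volume(L) * 1000
Substituting: Conc = 0.4140 / 163.5130 * 1000
Result: 2.5319 g/L


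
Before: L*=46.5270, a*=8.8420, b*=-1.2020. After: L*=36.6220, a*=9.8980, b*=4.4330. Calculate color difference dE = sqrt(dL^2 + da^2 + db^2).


dL = -9.9050, da = 1.0560, db = 5.6350
dE = sqrt((-9.9050)^2 + 1.0560^2 + 5.6350^2) = 11.4445


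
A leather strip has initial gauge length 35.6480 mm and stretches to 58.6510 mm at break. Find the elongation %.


Formula: Elongation = (Lf - L0) / L0 * 100
Substituting: Elongation = (58.6510 - 35.6480) / 35.6480 * 100
Result: 64.5282 %


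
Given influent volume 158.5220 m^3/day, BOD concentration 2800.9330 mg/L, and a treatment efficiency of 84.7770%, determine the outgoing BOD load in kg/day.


Load_in = volume * conc / 1000 = 158.5220 * 2800.9330 / 1000 = 444.0095 kg/day
Removed = Load_in * eff / 100 = 444.0095 * 84.7770 / 100 = 376.4179 kg/day
Load_out = Load_in - Removed = 444.0095 - 376.4179 = 67.5916 kg/day


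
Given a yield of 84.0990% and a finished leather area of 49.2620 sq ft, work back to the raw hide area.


Formula: raw = finished * 100 / yield
Substituting: raw = 49.2620 * 100 / 84.0990
Result: 58.5762 sq ft


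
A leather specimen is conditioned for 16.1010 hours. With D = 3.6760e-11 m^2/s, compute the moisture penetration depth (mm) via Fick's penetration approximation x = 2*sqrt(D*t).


t = 16.1010 hr * 3600 = 57963.6000 s
D * t = 3.6760e-11 * 57963.6000 = 2.1307e-06
x = 2 * sqrt(D*t) = 2 * sqrt(2.1307e-06) = 0.00291941 m = 2.9194 mm


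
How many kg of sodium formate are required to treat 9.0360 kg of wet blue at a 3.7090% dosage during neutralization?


Formula: Neutralizer = substrate * pct / 100
Substituting: Neutralizer = 9.0360 * 3.7090 / 100
Result: 0.3351 kg


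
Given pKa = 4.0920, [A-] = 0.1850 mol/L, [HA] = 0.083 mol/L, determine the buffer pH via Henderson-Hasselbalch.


ratio = [A-] / [HA] = 0.1850 / 0.083 = 2.2289
log10(ratio) = 0.3481
pH = pKa + log10(ratio) = 4.0920 + 0.3481 = 4.4401


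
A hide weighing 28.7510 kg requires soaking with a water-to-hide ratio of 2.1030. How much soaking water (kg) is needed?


Formula: Water = hide_weight * ratio
Substituting: Water = 28.7510 * 2.1030
Result: 60.4634 kg


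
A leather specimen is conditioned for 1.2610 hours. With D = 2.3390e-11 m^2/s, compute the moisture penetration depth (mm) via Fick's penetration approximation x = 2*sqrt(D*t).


t = 1.2610 hr * 3600 = 4539.6000 s
D * t = 2.3390e-11 * 4539.6000 = 1.0618e-07
x = 2 * sqrt(D*t) = 2 * sqrt(1.0618e-07) = 6.5171e-04 m = 0.6517 mm


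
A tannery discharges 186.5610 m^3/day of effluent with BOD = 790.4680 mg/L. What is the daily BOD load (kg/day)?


Formula: BOD_load = volume * conc / 1000
Substituting: BOD_load = 186.5610 * 790.4680 / 1000
Result: 147.4705 kg/day


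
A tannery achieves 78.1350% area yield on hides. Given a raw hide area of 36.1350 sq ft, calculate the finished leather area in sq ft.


Formula: finished = raw * yield / 100
Substituting: finished = 36.1350 * 78.1350 / 100
Result: 28.2341 sq ft


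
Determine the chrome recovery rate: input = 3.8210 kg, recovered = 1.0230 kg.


Formula: Recovery = recovered / input * 100
Substituting: Recovery = 1.0230 / 3.8210 * 100
Result: 26.7731 %


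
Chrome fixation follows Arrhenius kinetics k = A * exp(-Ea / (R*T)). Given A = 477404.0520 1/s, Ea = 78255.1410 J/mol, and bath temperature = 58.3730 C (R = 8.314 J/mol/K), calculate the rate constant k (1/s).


T_K = T_C + 273.15 = 58.3730 + 273.15 = 331.5230 K
exponent = -Ea / (R * T_K) = -78255.1410 / (8.314 * 331.5230) = -28.3916
k = A * exp(exponent) = 477404.0520 * exp(-28.3916) = 2.2315e-07 1/s


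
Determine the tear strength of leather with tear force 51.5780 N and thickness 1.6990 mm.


Formula: Tear strength = force / thickness
Substituting: Tear strength = 51.5780 / 1.6990
Result: 30.3579 N/mm


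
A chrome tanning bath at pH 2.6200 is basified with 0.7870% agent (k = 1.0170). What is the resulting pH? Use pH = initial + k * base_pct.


Formula: pH_final = pH_initial + k * base_pct
Substituting: pH_final = 2.6200 + 1.0170 * 0.7870
Result: 3.4204


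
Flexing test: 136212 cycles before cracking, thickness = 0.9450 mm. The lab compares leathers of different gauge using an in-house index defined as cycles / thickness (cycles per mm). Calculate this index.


Formula: Index = cycles / thickness
Substituting: Index = 136212 / 0.9450
Result: 144139.6825 cycles/mm


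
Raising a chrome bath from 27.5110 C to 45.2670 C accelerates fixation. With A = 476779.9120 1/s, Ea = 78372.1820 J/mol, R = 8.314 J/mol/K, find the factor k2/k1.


T1 = 27.5110 + 273.15 = 300.6610 K; T2 = 45.2670 + 273.15 = 318.4170 K
k1 = A * exp(-Ea/(R*T1)) = 476779.9120 * exp(-78372.1820/(8.314*300.6610)) = 1.1535e-08 1/s
k2 = A * exp(-Ea/(R*T2)) = 476779.9120 * exp(-78372.1820/(8.314*318.4170)) = 6.6269e-08 1/s
k2/k1 = 6.6269e-08 / 1.1535e-08 = 5.7450


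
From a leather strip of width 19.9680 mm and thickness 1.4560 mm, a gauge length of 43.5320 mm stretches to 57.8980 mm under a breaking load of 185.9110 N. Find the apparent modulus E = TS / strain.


TS = F / (w * t) = 185.9110 / (19.9680 * 1.4560) = 6.3945 N/mm^2
strain = (Lf - L0) / L0 = (57.8980 - 43.5320) / 43.5320 = 0.3300
E = TS / strain = 6.3945 / 0.3300 = 19.3768 N/mm^2


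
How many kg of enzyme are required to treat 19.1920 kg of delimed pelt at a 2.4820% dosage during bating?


Formula: Enzyme = substrate * pct / 100
Substituting: Enzyme = 19.1920 * 2.4820 / 100
Result: 0.4763 kg


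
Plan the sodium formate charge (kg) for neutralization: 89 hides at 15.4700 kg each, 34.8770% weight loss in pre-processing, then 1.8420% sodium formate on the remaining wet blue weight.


Total_raw = N * avg_wt = 89 * 15.4700 = 1376.8300 kg
Substrate = Total_raw * (1 - loss/100) = 1376.8300 * (1 - 34.8770/100) = 896.6330 kg
Neutralizer = Substrate * pct / 100 = 896.6330 * 1.8420 / 100 = 16.5160 kg


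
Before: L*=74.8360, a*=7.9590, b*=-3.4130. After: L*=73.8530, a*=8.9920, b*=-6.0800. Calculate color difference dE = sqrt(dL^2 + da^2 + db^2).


dL = -0.9830, da = 1.0330, db = -2.6670
dE = sqrt((-0.9830)^2 + 1.0330^2 + (-2.6670)^2) = 3.0243


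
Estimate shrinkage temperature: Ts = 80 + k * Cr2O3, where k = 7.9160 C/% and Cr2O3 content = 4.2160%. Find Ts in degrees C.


Formula: Ts = 80 + k * Cr2O3
Substituting: Ts = 80 + 7.9160 * 4.2160
Result: 113.3739 C


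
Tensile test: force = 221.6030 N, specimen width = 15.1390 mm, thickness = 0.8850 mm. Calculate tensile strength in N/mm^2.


Formula: TS = force / (width * thickness)
Substituting: TS = 221.6030 / (15.1390 * 0.8850)
Result: 16.5400 N/mm^2


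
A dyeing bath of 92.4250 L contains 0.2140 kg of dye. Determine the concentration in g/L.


Formula: Conc = dye_mass(kg) / volume(L) * 1000
Substituting: Conc = 0.2140 / 92.4250 * 1000
Result: 2.3154 g/L


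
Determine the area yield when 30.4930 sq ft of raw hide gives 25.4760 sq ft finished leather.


Formula: Yield = finished / raw * 100
Substituting: Yield = 25.4760 / 30.4930 * 100
Result: 83.5470 %


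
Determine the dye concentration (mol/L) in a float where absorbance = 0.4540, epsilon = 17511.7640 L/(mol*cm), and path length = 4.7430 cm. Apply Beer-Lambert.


Formula: c = A / (epsilon * l)
Substituting: c = 0.4540 / (17511.7640 * 4.7430)
Result: 5.4660e-06 mol/L


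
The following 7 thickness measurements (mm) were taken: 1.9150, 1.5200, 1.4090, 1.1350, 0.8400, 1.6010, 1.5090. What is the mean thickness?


Formula: Average = sum / n
Substituting: Average = 9.9290 / 7
Result: 1.4184 mm


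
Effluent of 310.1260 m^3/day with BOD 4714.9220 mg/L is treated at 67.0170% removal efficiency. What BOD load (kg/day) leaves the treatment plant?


Load_in = volume * conc / 1000 = 310.1260 * 4714.9220 / 1000 = 1462.2199 kg/day
Removed = Load_in * eff / 100 = 1462.2199 * 67.0170 / 100 = 979.9359 kg/day
Load_out = Load_in - Removed = 1462.2199 - 979.9359 = 482.2840 kg/day


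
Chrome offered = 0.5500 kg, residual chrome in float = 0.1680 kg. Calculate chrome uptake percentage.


Formula: Uptake = (offered - residual) / offered * 100
Substituting: Uptake = (0.5500 - 0.1680) / 0.5500 * 100
Result: 69.4545 %


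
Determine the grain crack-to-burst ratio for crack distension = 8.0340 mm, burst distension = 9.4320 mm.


Formula: Ratio = crack / burst
Substituting: Ratio = 8.0340 / 9.4320
Result: 0.8518


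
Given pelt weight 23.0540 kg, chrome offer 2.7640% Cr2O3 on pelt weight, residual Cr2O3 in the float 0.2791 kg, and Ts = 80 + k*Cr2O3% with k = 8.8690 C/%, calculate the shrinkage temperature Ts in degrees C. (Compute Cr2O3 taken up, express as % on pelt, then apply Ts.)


Offered = pelt * offer_pct / 100 = 23.0540 * 2.7640 / 100 = 0.6372 kg
Uptake = offered - residual = 0.6372 - 0.2791 = 0.3581 kg
Cr2O3% on pelt = uptake / pelt * 100 = 0.3581 / 23.0540 * 100 = 1.5534 %
Ts = 80 + k * Cr2O3% = 80 + 8.8690 * 1.5534 = 93.7768 C


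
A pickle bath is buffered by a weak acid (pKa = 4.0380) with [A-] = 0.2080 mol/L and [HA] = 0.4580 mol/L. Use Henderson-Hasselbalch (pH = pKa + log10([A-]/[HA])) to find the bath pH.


ratio = [A-] / [HA] = 0.2080 / 0.4580 = 0.4541
log10(ratio) = -0.3428
pH = pKa + log10(ratio) = 4.0380 - 0.3428 = 3.6952


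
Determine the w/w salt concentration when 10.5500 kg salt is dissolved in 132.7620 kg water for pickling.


Formula: Conc = salt / (water + salt) * 100
Substituting: Conc = 10.5500 / (132.7620 + 10.5500) * 100
Result: 7.3616 %


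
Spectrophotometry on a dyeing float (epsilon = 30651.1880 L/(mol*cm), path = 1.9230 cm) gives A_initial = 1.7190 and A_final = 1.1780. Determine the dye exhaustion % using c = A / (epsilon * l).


c_initial = A_i / (epsilon * l) = 1.7190 / (30651.1880 * 1.9230) = 2.9164e-05 mol/L
c_final = A_f / (epsilon * l) = 1.1780 / (30651.1880 * 1.9230) = 1.9986e-05 mol/L
Exhaustion = (c_initial - c_final) / c_initial * 100 = (2.9164e-05 - 1.9986e-05) / 2.9164e-05 * 100 = 31.4718 %


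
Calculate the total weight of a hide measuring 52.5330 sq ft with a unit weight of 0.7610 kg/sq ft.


Formula: Weight = area * weight_per_sqft
Substituting: Weight = 52.5330 * 0.7610
Result: 39.9776 kg


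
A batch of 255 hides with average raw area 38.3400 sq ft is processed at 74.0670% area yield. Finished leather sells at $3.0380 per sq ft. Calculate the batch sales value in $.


Raw_total = N * avg_area = 255 * 38.3400 = 9776.7000 sq ft
Finished = Raw_total * yield / 100 = 9776.7000 * 74.0670 / 100 = 7241.3084 sq ft
Value = Finished * price = 7241.3084 * 3.0380 = 21999.0949 $


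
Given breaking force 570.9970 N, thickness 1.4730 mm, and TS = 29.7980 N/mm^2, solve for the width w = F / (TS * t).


Formula: w = F / (TS * t)
Substituting: w = 570.9970 / (29.7980 * 1.4730)
Result: 13.0090 mm


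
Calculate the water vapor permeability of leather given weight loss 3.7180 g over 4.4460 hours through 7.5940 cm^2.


Formula: WVP = loss / (area * time)
Substituting: WVP = 3.7180 / (7.5940 * 4.4460)
Result: 0.1101 g/(cm^2*hr)


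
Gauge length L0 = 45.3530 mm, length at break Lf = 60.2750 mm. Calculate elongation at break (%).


Formula: Elongation = (Lf - L0) / L0 * 100
Substituting: Elongation = (60.2750 - 45.3530) / 45.3530 * 100
Result: 32.9019 %


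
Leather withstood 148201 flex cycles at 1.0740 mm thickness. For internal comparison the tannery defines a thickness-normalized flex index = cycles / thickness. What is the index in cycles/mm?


Formula: Index = cycles / thickness
Substituting: Index = 148201 / 1.0740
Result: 137989.7579 cycles/mm


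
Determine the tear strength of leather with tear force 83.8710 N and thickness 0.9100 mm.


Formula: Tear strength = force / thickness
Substituting: Tear strength = 83.8710 / 0.9100
Result: 92.1659 N/mm


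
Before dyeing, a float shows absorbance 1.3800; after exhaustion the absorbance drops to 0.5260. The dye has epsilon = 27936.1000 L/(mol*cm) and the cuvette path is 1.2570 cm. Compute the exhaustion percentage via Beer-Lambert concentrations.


c_initial = A_i / (epsilon * l) = 1.3800 / (27936.1000 * 1.2570) = 3.9299e-05 mol/L
c_final = A_f / (epsilon * l) = 0.5260 / (27936.1000 * 1.2570) = 1.4979e-05 mol/L
Exhaustion = (c_initial - c_final) / c_initial * 100 = (3.9299e-05 - 1.4979e-05) / 3.9299e-05 * 100 = 61.8841 %


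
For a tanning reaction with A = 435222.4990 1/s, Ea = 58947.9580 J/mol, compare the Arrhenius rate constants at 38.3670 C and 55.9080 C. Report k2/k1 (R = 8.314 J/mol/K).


T1 = 38.3670 + 273.15 = 311.5170 K; T2 = 55.9080 + 273.15 = 329.0580 K
k1 = A * exp(-Ea/(R*T1)) = 435222.4990 * exp(-58947.9580/(8.314*311.5170)) = 5.6762e-05 1/s
k2 = A * exp(-Ea/(R*T2)) = 435222.4990 * exp(-58947.9580/(8.314*329.0580)) = 1.9098e-04 1/s
k2/k1 = 1.9098e-04 / 5.6762e-05 = 3.3645


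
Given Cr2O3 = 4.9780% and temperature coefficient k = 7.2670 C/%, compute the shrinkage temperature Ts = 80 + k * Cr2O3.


Formula: Ts = 80 + k * Cr2O3
Substituting: Ts = 80 + 7.2670 * 4.9780
Result: 116.1751 C


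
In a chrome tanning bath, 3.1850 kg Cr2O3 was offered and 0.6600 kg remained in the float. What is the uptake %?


Formula: Uptake = (offered - residual) / offered * 100
Substituting: Uptake = (3.1850 - 0.6600) / 3.1850 * 100
Result: 79.2779 %


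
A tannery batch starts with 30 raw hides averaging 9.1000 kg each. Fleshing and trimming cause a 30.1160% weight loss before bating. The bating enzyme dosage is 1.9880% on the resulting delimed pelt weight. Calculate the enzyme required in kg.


Total_raw = N * avg_wt = 30 * 9.1000 = 273.0000 kg
Substrate = Total_raw * (1 - loss/100) = 273.0000 * (1 - 30.1160/100) = 190.7833 kg
Enzyme = Substrate * pct / 100 = 190.7833 * 1.9880 / 100 = 3.7928 kg


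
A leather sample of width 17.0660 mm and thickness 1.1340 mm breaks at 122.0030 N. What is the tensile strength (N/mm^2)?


Formula: TS = force / (width * thickness)
Substituting: TS = 122.0030 / (17.0660 * 1.1340)
Result: 6.3041 N/mm^2


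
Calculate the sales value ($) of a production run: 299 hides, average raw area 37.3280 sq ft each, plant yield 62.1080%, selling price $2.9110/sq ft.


Raw_total = N * avg_area = 299 * 37.3280 = 11161.0720 sq ft
Finished = Raw_total * yield / 100 = 11161.0720 * 62.1080 / 100 = 6931.9186 sq ft
Value = Finished * price = 6931.9186 * 2.9110 = 20178.8150 $


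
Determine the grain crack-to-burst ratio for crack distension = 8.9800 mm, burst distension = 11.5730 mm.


Formula: Ratio = crack / burst
Substituting: Ratio = 8.9800 / 11.5730
Result: 0.7759


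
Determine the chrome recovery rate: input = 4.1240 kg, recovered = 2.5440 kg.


Formula: Recovery = recovered / input * 100
Substituting: Recovery = 2.5440 / 4.1240 * 100
Result: 61.6877 %


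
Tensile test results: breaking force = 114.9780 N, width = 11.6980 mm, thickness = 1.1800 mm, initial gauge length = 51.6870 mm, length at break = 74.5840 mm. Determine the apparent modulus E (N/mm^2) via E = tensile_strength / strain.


TS = F / (w * t) = 114.9780 / (11.6980 * 1.1800) = 8.3295 N/mm^2
strain = (Lf - L0) / L0 = (74.5840 - 51.6870) / 51.6870 = 0.4430
E = TS / strain = 8.3295 / 0.4430 = 18.8029 N/mm^2


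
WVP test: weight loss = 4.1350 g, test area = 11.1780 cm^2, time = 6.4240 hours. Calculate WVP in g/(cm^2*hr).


Formula: WVP = loss / (area * time)
Substituting: WVP = 4.1350 / (11.1780 * 6.4240)
Result: 0.0575845 g/(cm^2*hr)


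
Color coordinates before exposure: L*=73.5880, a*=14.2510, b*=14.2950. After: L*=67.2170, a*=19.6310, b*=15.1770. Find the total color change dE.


dL = -6.3710, da = 5.3800, db = 0.8820
dE = sqrt((-6.3710)^2 + 5.3800^2 + 0.8820^2) = 8.3852


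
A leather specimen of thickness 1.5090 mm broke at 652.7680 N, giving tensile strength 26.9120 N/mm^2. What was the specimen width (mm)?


Formula: w = F / (TS * t)
Substituting: w = 652.7680 / (26.9120 * 1.5090)
Result: 16.0740 mm


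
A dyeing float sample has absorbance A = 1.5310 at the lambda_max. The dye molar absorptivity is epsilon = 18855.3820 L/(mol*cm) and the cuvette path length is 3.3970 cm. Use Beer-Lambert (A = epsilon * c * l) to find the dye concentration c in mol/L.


Formula: c = A / (epsilon * l)
Substituting: c = 1.5310 / (18855.3820 * 3.3970)
Result: 2.3903e-05 mol/L


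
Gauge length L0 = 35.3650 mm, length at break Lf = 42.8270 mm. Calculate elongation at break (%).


Formula: Elongation = (Lf - L0) / L0 * 100
Substituting: Elongation = (42.8270 - 35.3650) / 35.3650 * 100
Result: 21.1000 %


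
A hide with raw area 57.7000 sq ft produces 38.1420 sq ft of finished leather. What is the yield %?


Formula: Yield = finished / raw * 100
Substituting: Yield = 38.1420 / 57.7000 * 100
Result: 66.1040 %


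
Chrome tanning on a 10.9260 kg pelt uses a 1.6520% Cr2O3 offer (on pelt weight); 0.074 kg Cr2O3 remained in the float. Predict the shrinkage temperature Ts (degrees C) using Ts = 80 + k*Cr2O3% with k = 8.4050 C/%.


Offered = pelt * offer_pct / 100 = 10.9260 * 1.6520 / 100 = 0.1805 kg
Uptake = offered - residual = 0.1805 - 0.074 = 0.1065 kg
Cr2O3% on pelt = uptake / pelt * 100 = 0.1065 / 10.9260 * 100 = 0.9747 %
Ts = 80 + k * Cr2O3% = 80 + 8.4050 * 0.9747 = 88.1925 C


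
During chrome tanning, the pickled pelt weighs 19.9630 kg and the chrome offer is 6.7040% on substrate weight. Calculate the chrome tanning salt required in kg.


Formula: Chrome = substrate * pct / 100
Substituting: Chrome = 19.9630 * 6.7040 / 100
Result: 1.3383 kg


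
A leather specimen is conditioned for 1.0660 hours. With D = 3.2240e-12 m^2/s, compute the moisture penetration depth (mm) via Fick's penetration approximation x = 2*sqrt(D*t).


t = 1.0660 hr * 3600 = 3837.6000 s
D * t = 3.2240e-12 * 3837.6000 = 1.2372e-08
x = 2 * sqrt(D*t) = 2 * sqrt(1.2372e-08) = 2.2246e-04 m = 0.2225 mm


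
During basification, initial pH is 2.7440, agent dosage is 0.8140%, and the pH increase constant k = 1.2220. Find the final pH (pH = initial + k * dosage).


Formula: pH_final = pH_initial + k * base_pct
Substituting: pH_final = 2.7440 + 1.2220 * 0.8140
Result: 3.7387


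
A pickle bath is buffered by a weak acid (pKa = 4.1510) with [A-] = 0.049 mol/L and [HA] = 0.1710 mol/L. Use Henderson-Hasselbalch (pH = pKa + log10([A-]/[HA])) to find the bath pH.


ratio = [A-] / [HA] = 0.049 / 0.1710 = 0.2865
log10(ratio) = -0.5428
pH = pKa + log10(ratio) = 4.1510 - 0.5428 = 3.6082


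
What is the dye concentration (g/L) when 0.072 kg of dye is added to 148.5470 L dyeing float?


Formula: Conc = dye_mass(kg) / volume(L) * 1000
Substituting: Conc = 0.072 / 148.5470 * 1000
Result: 0.4847 g/L


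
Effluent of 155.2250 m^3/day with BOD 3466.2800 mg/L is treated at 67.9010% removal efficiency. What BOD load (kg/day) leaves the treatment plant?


Load_in = volume * conc / 1000 = 155.2250 * 3466.2800 / 1000 = 538.0533 kg/day
Removed = Load_in * eff / 100 = 538.0533 * 67.9010 / 100 = 365.3436 kg/day
Load_out = Load_in - Removed = 538.0533 - 365.3436 = 172.7097 kg/day


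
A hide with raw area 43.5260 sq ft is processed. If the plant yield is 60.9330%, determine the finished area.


Formula: finished = raw * yield / 100
Substituting: finished = 43.5260 * 60.9330 / 100
Result: 26.5217 sq ft


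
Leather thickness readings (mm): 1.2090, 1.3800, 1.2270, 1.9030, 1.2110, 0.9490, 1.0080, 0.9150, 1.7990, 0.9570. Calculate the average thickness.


Formula: Average = sum / n
Substituting: Average = 12.5580 / 10
Result: 1.2558 mm


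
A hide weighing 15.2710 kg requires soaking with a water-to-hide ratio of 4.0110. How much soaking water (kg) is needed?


Formula: Water = hide_weight * ratio
Substituting: Water = 15.2710 * 4.0110
Result: 61.2520 kg


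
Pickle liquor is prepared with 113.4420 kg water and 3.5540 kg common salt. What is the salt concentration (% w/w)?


Formula: Conc = salt / (water + salt) * 100
Substituting: Conc = 3.5540 / (113.4420 + 3.5540) * 100
Result: 3.0377 %


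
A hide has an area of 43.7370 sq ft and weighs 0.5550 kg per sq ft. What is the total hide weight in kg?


Formula: Weight = area * weight_per_sqft
Substituting: Weight = 43.7370 * 0.5550
Result: 24.2740 kg


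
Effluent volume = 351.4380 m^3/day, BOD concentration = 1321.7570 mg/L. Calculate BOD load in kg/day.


Formula: BOD_load = volume * conc / 1000
Substituting: BOD_load = 351.4380 * 1321.7570 / 1000
Result: 464.5156 kg/day


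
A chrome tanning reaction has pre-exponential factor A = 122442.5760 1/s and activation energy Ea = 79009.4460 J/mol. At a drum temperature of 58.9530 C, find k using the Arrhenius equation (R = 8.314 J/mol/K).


T_K = T_C + 273.15 = 58.9530 + 273.15 = 332.1030 K
exponent = -Ea / (R * T_K) = -79009.4460 / (8.314 * 332.1030) = -28.6152
k = A * exp(exponent) = 122442.5760 * exp(-28.6152) = 4.5764e-08 1/s


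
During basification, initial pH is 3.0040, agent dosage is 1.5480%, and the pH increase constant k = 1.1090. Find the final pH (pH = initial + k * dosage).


Formula: pH_final = pH_initial + k * base_pct
Substituting: pH_final = 3.0040 + 1.1090 * 1.5480
Result: 4.7207


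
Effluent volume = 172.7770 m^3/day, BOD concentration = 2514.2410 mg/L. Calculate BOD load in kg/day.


Formula: BOD_load = volume * conc / 1000
Substituting: BOD_load = 172.7770 * 2514.2410 / 1000
Result: 434.4030 kg/day


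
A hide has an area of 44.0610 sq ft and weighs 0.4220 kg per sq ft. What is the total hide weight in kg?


Formula: Weight = area * weight_per_sqft
Substituting: Weight = 44.0610 * 0.4220
Result: 18.5937 kg


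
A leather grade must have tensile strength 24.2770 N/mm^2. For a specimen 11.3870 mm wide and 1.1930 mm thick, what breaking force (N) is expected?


Formula: F = TS * w * t
Substituting: F = 24.2770 * 11.3870 * 1.1930
Result: 329.7955 N


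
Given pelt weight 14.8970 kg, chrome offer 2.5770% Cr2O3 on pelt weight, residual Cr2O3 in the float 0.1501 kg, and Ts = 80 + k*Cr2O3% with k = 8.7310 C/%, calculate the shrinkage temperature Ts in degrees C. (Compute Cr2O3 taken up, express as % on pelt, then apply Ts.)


Offered = pelt * offer_pct / 100 = 14.8970 * 2.5770 / 100 = 0.3839 kg
Uptake = offered - residual = 0.3839 - 0.1501 = 0.2338 kg
Cr2O3% on pelt = uptake / pelt * 100 = 0.2338 / 14.8970 * 100 = 1.5694 %
Ts = 80 + k * Cr2O3% = 80 + 8.7310 * 1.5694 = 93.7026 C


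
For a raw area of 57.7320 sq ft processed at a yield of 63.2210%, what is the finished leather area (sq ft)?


Formula: finished = raw * yield / 100
Substituting: finished = 57.7320 * 63.2210 / 100
Result: 36.4987 sq ft


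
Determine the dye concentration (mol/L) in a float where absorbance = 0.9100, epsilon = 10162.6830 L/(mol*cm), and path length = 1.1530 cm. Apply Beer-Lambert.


Formula: c = A / (epsilon * l)
Substituting: c = 0.9100 / (10162.6830 * 1.1530)
Result: 7.7661e-05 mol/L


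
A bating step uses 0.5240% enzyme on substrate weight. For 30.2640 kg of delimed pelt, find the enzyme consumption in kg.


Formula: Enzyme = substrate * pct / 100
Substituting: Enzyme = 30.2640 * 0.5240 / 100
Result: 0.1586 kg
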